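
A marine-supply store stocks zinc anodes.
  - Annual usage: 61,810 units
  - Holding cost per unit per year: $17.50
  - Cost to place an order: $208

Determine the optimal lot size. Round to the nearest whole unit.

1,212 units

Optimal lot size Q* = (2 × 61,810 × $208 / $17.5)^½ ≈ 1,212.15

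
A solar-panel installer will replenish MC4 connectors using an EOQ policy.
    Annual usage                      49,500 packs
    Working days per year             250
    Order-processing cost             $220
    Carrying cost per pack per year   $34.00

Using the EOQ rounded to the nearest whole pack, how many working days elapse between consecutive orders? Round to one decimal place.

4.0 days

Q* = √(2·D·S / H) = √(2·49,500·220 / 34) = √640,588.2 ≈ 800.37 → Q = 800 packs
T = Q/D × 250 days = 800/49,500 × 250 = 4.040 days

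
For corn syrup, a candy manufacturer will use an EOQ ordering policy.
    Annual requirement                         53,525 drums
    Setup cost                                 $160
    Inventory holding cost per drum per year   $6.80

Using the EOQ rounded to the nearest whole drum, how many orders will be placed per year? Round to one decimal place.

33.7 orders per year

Optimal lot size Q* = (2 × 53,525 × $160 / $6.8)^½ ≈ 1,587.08 → Q = 1,587
Orders per year = D/Q = 53,525 / 1,587 = 33.727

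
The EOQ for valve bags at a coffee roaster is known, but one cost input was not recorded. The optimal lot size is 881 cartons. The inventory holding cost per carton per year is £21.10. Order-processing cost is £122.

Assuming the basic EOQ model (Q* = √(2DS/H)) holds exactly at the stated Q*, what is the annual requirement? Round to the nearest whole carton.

67,119 cartons per year

EOQ relation: Q² = 2DS/H, so rearrange for the unknown.
D = Q²H / (2S) = 881² × 21.1 / (2 × 122) = 67,118.84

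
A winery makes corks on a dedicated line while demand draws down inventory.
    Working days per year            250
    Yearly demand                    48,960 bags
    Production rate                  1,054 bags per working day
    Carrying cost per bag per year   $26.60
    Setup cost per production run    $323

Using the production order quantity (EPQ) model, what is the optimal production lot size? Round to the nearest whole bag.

1,208 bags

d = 48,960/250 = 195.8400 bags/day;  effective holding cost H(1 − d/p) = 26.6·(1 − 195.8400/1054) = 21.65755
Q* = √(2DS / H_eff) = √(2·48,960·323 / 21.65755) ≈ 1,208.46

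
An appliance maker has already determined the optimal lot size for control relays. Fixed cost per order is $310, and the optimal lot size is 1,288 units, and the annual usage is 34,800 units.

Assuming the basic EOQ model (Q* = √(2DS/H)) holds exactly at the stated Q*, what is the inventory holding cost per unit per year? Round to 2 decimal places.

EOQ relation: Q² = 2DS/H, so rearrange for the unknown.
H = 2DS / Q² = 2 × 34,800 × 310 / 1,288² = 13.0059

$13.01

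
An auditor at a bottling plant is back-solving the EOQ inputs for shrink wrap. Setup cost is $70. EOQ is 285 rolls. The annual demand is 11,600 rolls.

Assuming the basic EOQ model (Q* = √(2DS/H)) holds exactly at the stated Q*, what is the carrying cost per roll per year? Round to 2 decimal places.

From Q* = √(2DS/H) ⇒ Q*² = 2DS/H.
H = 2DS / Q² = 2 × 11,600 × 70 / 285² = 19.9938

$19.99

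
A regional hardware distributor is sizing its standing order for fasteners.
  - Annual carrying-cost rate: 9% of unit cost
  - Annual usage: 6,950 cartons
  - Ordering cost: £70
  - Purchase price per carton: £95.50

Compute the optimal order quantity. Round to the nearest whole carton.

336 cartons

Carrying cost H = £95.5 × 9% = £8.5950/carton/yr
2DS/H = 2·6,950·70/8.595 = 113,205.35
EOQ = √113,205.35 ≈ 336.46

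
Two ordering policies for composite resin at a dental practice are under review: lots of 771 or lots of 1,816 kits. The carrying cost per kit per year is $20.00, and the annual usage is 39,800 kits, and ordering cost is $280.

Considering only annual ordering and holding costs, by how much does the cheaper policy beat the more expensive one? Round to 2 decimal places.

For each Q, cost = (D/Q)·S + (Q/2)·H.
TC(771) = (39,800/771)×280 + (771/2)×20 = $22,163.96
TC(1,816) = (39,800/1,816)×280 + (1,816/2)×20 = $24,296.56
Cheaper: Q = 771.  Difference = $2,132.61

$2,132.61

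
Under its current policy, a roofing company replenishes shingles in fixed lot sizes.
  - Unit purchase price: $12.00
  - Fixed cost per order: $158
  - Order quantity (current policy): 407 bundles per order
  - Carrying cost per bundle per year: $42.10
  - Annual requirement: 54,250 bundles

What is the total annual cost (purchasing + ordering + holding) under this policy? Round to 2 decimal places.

Annual ordering cost = (D/Q)·S = (54,250/407) × 158 = $21,060.20
Annual holding cost  = (Q/2)·H = (407/2) × 42.1 = $8,567.35
Purchase cost = D·C = 54,250 × 12 = $651,000.00
Total = $21,060.20 + $8,567.35 + $651,000.00 = $680,627.55

$680,627.55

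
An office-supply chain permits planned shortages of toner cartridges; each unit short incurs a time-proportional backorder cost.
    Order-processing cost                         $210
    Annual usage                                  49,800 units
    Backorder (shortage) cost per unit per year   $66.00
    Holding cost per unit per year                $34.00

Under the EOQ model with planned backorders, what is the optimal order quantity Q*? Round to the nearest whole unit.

965 units

Q* = √(2DS/H) · √((H + b)/b)
   = √(2 × 49,800 × 210 / 34) · √((34 + 66) / 66)
   = 784.332 × 1.2309 ≈ 965.45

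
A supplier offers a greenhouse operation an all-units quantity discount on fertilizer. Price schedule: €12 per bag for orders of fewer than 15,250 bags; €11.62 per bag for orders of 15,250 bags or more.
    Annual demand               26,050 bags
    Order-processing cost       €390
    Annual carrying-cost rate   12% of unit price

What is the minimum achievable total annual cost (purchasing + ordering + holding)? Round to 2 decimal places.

H₁ = 12%×€12 = €1.4400;  H₂ = 12%×€11.62 = €1.3944
EOQ₁ = √(2×26,050×390/1.4400) = 3,756.38  (< 15,250, feasible at tier 1)
EOQ₂ = √(2×26,050×390/1.3944) = 3,817.31  (< 15,250 → use Q = 15,250 at tier-2 price)
TC(tier 1 (EOQ₁), Q≈3,756.4) = €318,009.19
TC(tier 2, Q≈15,250.0) = €313,999.50
Minimum at tier 2: €313,999.50

€313,999.50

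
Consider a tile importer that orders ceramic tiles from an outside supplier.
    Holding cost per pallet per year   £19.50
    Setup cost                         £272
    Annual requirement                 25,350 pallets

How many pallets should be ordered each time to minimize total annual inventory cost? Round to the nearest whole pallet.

841 pallets

Optimal lot size Q* = (2 × 25,350 × £272 / £19.5)^½ ≈ 840.95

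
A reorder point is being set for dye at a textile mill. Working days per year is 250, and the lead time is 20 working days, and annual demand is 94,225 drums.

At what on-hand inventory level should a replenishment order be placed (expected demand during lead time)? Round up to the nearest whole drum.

7,538 drums

Daily demand d = 94,225 / 250 = 376.900 drums/day
Demand during lead time = 376.900 × 20 = 7,538.00
Reorder point = 7,538.00 → round up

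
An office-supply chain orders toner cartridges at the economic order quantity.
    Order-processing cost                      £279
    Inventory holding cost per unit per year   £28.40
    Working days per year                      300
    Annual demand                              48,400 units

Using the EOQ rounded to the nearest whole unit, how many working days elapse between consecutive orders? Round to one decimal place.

Q* = √(2·D·S / H) = √(2·48,400·279 / 28.4) = √950,957.7 ≈ 975.17 → Q = 975 units
Days between orders = 300 / (D/Q) = 300 / 49.641 ≈ 6.043

6.0 days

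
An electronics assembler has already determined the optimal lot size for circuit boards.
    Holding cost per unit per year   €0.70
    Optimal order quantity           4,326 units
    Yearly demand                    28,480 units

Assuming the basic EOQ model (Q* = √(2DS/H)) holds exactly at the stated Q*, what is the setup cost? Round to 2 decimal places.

€229.99

EOQ relation: Q² = 2DS/H, so rearrange for the unknown.
S = Q²H / (2D) = 4,326² × 0.7 / (2 × 28,480) = 229.9858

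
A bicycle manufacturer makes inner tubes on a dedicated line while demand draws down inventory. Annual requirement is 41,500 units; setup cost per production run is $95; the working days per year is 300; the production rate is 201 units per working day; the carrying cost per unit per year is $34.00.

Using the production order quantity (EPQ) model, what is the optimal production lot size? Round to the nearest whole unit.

Daily demand d = 41,500/300 = 138.333; p = 201; 1 − d/p = 0.31177
EPQ = √(2DS / (H(1 − d/p)))
    = √(2 × 41,500 × 95 / (34 × 0.31177)) ≈ 862.46

862 units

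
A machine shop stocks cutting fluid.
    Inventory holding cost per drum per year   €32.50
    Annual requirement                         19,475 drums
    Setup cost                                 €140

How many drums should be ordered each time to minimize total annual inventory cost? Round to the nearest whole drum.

Optimal lot size Q* = (2 × 19,475 × €140 / €32.5)^½ ≈ 409.62

410 drums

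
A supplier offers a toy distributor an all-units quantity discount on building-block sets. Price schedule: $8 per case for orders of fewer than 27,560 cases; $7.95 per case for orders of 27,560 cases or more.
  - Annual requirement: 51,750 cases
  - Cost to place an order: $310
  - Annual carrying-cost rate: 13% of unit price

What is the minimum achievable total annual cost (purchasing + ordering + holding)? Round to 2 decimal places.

H₁ = 13%×$8 = $1.0400;  H₂ = 13%×$7.95 = $1.0335
EOQ₁ = √(2×51,750×310/1.0400) = 5,554.36  (< 27,560, feasible at tier 1)
EOQ₂ = √(2×51,750×310/1.0335) = 5,571.80  (< 27,560 → use Q = 27,560 at tier-2 price)
TC(tier 1 (EOQ₁), Q≈5,554.4) = $419,776.54
TC(tier 2, Q≈27,560.0) = $426,236.22
Minimum at tier 1 (EOQ₁): $419,776.54

$419,776.54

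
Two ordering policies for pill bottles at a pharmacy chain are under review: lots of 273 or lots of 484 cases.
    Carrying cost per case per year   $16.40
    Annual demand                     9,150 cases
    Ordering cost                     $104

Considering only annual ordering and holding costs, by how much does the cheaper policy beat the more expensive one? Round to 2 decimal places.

$210.60

TC(Q) = (D/Q)S + (Q/2)H
TC(273) = (9,150/273)×104 + (273/2)×16.4 = $5,724.31
TC(484) = (9,150/484)×104 + (484/2)×16.4 = $5,934.92
Cheaper: Q = 273.  Difference = $210.60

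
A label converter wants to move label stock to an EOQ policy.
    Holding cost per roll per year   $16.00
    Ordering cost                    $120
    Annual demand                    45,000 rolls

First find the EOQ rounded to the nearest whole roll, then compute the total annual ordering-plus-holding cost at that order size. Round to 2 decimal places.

EOQ = √(2DS/H) = √(2 × 45,000 × 120 / 16)
    = √(675,000.00) ≈ 821.58 → Q = 822 rolls
Orders/yr = 45,000/822 = 54.745; ordering cost = 54.745 × $120 = $6,569.34
Average inventory = 822/2 = 411; holding cost = 411 × $16 = $6,576.00
Total = $6,569.34 + $6,576.00 = $13,145.34

$13,145.34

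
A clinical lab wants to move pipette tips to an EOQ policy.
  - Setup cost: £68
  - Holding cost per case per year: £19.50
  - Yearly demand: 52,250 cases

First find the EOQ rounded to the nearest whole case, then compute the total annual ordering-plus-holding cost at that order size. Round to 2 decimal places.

2DS/H = 2·52,250·68/19.5 = 364,410.26
EOQ = √364,410.26 ≈ 603.66 → Q = 604 cases
Annual ordering cost = (D/Q)·S = (52,250/604) × 68 = £5,882.45
Annual holding cost  = (Q/2)·H = (604/2) × 19.5 = £5,889.00
Total = £5,882.45 + £5,889.00 = £11,771.45

£11,771.45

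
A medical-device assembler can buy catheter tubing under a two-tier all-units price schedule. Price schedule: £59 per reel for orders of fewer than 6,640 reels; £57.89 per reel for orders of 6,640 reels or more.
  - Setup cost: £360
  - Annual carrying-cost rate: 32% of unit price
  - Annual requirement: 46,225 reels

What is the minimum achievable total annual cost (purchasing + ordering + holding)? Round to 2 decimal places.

H₁ = 32%×£59 = £18.8800;  H₂ = 32%×£57.89 = £18.5248
EOQ₁ = √(2×46,225×360/18.8800) = 1,327.71  (< 6,640, feasible at tier 1)
EOQ₂ = √(2×46,225×360/18.5248) = 1,340.38  (< 6,640 → use Q = 6,640 at tier-2 price)
TC(tier 1 (EOQ₁), Q≈1,327.7) = £2,752,342.19
TC(tier 2, Q≈6,640.0) = £2,739,973.76
Minimum at tier 2: £2,739,973.76

£2,739,973.76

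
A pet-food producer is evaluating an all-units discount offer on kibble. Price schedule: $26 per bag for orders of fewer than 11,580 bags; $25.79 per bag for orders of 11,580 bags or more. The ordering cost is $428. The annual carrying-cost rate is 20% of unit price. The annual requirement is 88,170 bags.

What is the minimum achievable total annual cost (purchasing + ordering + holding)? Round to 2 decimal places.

$2,307,027.91

H₁ = 20%×$26 = $5.2000;  H₂ = 20%×$25.79 = $5.1580
EOQ₁ = √(2×88,170×428/5.2000) = 3,809.74  (< 11,580, feasible at tier 1)
EOQ₂ = √(2×88,170×428/5.1580) = 3,825.22  (< 11,580 → use Q = 11,580 at tier-2 price)
TC(tier 1 (EOQ₁), Q≈3,809.7) = $2,312,230.66
TC(tier 2, Q≈11,580.0) = $2,307,027.91
Minimum at tier 2: $2,307,027.91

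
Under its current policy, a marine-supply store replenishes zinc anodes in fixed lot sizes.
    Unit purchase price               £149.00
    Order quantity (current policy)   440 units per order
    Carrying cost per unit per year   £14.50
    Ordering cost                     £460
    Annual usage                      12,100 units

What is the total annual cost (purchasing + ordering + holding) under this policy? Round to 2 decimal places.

£1,818,740.00

Annual ordering cost = (D/Q)·S = (12,100/440) × 460 = £12,650.00
Annual holding cost  = (Q/2)·H = (440/2) × 14.5 = £3,190.00
Purchase cost = D·C = 12,100 × 149 = £1,802,900.00
Total = £12,650.00 + £3,190.00 + £1,802,900.00 = £1,818,740.00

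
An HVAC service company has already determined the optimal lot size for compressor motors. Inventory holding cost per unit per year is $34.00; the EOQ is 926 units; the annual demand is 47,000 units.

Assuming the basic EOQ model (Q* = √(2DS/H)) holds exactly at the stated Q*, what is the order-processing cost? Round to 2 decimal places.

$310.15

From Q* = √(2DS/H) ⇒ Q*² = 2DS/H.
S = Q²H / (2D) = 926² × 34 / (2 × 47,000) = 310.1509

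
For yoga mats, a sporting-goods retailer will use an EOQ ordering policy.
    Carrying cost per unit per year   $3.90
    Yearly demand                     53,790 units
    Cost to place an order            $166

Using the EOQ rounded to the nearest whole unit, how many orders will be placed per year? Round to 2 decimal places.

25.14 orders per year

2DS/H = 2·53,790·166/3.9 = 4,579,046.15
EOQ = √4,579,046.15 ≈ 2,139.87 → Q = 2,140
N = D/Q = 53,790/2,140 ≈ 25.136 orders/yr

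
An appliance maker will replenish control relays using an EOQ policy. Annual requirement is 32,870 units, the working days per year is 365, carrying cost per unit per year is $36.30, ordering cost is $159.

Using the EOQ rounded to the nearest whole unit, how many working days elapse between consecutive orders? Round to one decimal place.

2DS/H = 2·32,870·159/36.3 = 287,952.07
EOQ = √287,952.07 ≈ 536.61 → Q = 537 units
T = Q/D × 365 days = 537/32,870 × 365 = 5.963 days

6.0 days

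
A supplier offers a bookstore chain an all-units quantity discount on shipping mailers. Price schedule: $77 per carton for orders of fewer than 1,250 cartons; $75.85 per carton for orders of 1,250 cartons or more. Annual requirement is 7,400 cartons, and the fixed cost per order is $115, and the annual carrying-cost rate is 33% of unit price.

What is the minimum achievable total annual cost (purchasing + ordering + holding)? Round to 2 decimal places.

H₁ = 33%×$77 = $25.4100;  H₂ = 33%×$75.85 = $25.0305
EOQ₁ = √(2×7,400×115/25.4100) = 258.81  (< 1,250, feasible at tier 1)
EOQ₂ = √(2×7,400×115/25.0305) = 260.76  (< 1,250 → use Q = 1,250 at tier-2 price)
TC(tier 1 (EOQ₁), Q≈258.8) = $576,376.31
TC(tier 2, Q≈1,250.0) = $577,614.86
Minimum at tier 1 (EOQ₁): $576,376.31

$576,376.31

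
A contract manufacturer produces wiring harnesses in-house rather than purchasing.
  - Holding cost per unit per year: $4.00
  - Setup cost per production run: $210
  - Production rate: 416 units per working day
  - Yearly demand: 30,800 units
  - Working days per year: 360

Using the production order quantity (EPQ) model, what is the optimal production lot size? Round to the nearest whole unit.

d = 30,800/360 = 85.5556 units/day;  effective holding cost H(1 − d/p) = 4·(1 − 85.5556/416) = 3.17735
Q* = √(2DS / H_eff) = √(2·30,800·210 / 3.17735) ≈ 2,017.75

2,018 units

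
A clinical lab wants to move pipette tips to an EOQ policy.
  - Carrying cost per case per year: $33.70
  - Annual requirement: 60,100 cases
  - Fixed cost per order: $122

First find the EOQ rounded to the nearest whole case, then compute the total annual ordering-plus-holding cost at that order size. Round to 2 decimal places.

$22,230.39

Q* = √(2·D·S / H) = √(2·60,100·122 / 33.7) = √435,145.4 ≈ 659.66 → Q = 660 cases
Annual ordering cost = (D/Q)·S = (60,100/660) × 122 = $11,109.39
Annual holding cost  = (Q/2)·H = (660/2) × 33.7 = $11,121.00
Total = $11,109.39 + $11,121.00 = $22,230.39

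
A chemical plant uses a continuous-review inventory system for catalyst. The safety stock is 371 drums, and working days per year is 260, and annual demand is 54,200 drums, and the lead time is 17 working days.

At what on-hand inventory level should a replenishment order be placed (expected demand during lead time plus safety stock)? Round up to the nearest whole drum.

Daily demand d = 54,200 / 260 = 208.462 drums/day
Demand during lead time = 208.462 × 17 = 3,543.85
Reorder point = 3,543.85 + 371 = 3,914.85 → round up

3,915 drums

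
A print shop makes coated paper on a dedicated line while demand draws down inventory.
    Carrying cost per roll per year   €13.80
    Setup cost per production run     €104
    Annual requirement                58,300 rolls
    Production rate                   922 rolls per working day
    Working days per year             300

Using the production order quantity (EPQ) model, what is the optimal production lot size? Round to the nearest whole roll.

d = 58,300/300 = 194.3333 rolls/day;  effective holding cost H(1 − d/p) = 13.8·(1 − 194.3333/922) = 10.89132
Q* = √(2DS / H_eff) = √(2·58,300·104 / 10.89132) ≈ 1,055.18

1,055 rolls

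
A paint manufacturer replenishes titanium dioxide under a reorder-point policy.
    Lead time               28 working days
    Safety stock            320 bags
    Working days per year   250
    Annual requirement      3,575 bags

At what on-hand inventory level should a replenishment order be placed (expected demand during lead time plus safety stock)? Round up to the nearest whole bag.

Daily demand d = 3,575 / 250 = 14.300 bags/day
Demand during lead time = 14.300 × 28 = 400.40
Reorder point = 400.40 + 320 = 720.40 → round up

721 bags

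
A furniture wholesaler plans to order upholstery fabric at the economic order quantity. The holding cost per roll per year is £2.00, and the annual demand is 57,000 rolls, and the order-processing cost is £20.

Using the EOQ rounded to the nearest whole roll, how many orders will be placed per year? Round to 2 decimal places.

53.37 orders per year

Q* = √(2·D·S / H) = √(2·57,000·20 / 2) = √1,140,000.0 ≈ 1,067.71 → Q = 1,068
N = D/Q = 57,000/1,068 ≈ 53.371 orders/yr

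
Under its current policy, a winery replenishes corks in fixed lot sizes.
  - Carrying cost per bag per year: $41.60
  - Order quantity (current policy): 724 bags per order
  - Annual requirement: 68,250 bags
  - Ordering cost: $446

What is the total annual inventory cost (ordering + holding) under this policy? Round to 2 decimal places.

Orders/yr = 68,250/724 = 94.268; ordering cost = 94.268 × $446 = $42,043.51
Average inventory = 724/2 = 362; holding cost = 362 × $41.6 = $15,059.20
Total = $42,043.51 + $15,059.20 = $57,102.71

$57,102.71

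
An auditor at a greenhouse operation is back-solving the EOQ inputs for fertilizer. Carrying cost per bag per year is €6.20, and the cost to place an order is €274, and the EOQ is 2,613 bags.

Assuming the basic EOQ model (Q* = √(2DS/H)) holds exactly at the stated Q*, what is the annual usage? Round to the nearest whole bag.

77,248 bags per year

From Q* = √(2DS/H) ⇒ Q*² = 2DS/H.
D = Q²H / (2S) = 2,613² × 6.2 / (2 × 274) = 77,248.48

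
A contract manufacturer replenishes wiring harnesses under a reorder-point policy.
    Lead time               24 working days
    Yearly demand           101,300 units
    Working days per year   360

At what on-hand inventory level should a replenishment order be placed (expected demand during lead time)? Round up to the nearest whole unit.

Daily demand d = 101,300 / 360 = 281.389 units/day
Demand during lead time = 281.389 × 24 = 6,753.33
Reorder point = 6,753.33 → round up

6,754 units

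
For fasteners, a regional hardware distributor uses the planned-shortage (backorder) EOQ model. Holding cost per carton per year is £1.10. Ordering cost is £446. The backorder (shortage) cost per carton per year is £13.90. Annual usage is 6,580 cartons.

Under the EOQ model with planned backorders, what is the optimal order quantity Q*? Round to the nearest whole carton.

2,400 cartons

Q* = √(2DS/H) · √((H + b)/b)
   = √(2 × 6,580 × 446 / 1.1) · √((1.1 + 13.9) / 13.9)
   = 2,309.931 × 1.0388 ≈ 2,399.59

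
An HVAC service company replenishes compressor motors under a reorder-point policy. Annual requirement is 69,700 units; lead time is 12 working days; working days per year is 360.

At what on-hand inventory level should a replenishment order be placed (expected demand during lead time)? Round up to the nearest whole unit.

Daily demand d = 69,700 / 360 = 193.611 units/day
Demand during lead time = 193.611 × 12 = 2,323.33
Reorder point = 2,323.33 → round up

2,324 units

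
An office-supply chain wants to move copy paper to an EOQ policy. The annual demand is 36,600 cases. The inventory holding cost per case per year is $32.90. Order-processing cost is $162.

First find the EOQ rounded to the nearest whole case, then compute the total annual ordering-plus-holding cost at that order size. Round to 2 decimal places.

2DS/H = 2·36,600·162/32.9 = 360,437.69
EOQ = √360,437.69 ≈ 600.36 → Q = 600 cases
Ordering: D/Q × S = 36,600/600 × $162 = $9,882.00
Holding:  Q/2 × H = 600/2 × $32.9 = $9,870.00
Total = $9,882.00 + $9,870.00 = $19,752.00

$19,752.00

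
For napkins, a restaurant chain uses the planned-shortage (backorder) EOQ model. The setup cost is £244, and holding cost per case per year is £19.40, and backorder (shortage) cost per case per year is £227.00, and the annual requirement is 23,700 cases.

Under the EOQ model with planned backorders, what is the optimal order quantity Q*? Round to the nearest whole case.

804 cases

Basic EOQ = √(2·23,700·244/19.4) = 772.117
Backorder adjustment √((H+b)/b) = √((19.4+227)/227) = 1.0419
Q* = 772.117 × 1.0419 ≈ 804.43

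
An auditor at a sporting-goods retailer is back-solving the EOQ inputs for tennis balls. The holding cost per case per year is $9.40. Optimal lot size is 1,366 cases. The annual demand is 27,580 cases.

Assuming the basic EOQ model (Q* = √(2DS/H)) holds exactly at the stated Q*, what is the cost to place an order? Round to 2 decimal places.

From Q* = √(2DS/H) ⇒ Q*² = 2DS/H.
S = Q²H / (2D) = 1,366² × 9.4 / (2 × 27,580) = 317.9838

$317.98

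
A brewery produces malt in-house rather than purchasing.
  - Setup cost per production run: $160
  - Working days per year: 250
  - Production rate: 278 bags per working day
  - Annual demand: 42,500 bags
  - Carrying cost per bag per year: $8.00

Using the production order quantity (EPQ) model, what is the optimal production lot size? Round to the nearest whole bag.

2,092 bags

d = 42,500/250 = 170.0000 bags/day;  effective holding cost H(1 − d/p) = 8·(1 − 170.0000/278) = 3.10791
Q* = √(2DS / H_eff) = √(2·42,500·160 / 3.10791) ≈ 2,091.87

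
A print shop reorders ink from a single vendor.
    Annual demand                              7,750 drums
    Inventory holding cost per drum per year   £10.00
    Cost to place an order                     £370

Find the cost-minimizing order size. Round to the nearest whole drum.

757 drums

Q* = √(2·D·S / H) = √(2·7,750·370 / 10) = √573,500.0 ≈ 757.30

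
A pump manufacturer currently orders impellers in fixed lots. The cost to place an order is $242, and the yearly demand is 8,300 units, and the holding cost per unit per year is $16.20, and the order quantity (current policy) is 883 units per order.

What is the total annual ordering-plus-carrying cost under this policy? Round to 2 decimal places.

Annual ordering cost = (D/Q)·S = (8,300/883) × 242 = $2,274.75
Annual holding cost  = (Q/2)·H = (883/2) × 16.2 = $7,152.30
Total = $2,274.75 + $7,152.30 = $9,427.05

$9,427.05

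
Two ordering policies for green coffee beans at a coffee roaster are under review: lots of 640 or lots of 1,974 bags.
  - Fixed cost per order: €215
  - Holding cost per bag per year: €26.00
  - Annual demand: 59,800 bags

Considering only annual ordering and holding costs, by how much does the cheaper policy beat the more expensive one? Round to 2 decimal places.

€3,766.11

Annual cost at Q: ordering D·S/Q plus holding Q·H/2.
TC(640) = (59,800/640)×215 + (640/2)×26 = €28,409.06
TC(1,974) = (59,800/1,974)×215 + (1,974/2)×26 = €32,175.17
|ΔTC| = |€28,409.06 − €32,175.17| = €3,766.11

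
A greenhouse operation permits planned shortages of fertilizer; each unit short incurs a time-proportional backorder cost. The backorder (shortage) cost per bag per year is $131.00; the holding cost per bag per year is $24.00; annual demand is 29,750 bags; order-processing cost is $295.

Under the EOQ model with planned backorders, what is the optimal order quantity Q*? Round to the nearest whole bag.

Basic EOQ = √(2·29,750·295/24) = 855.192
Backorder adjustment √((H+b)/b) = √((24+131)/131) = 1.0878
Q* = 855.192 × 1.0878 ≈ 930.24

930 bags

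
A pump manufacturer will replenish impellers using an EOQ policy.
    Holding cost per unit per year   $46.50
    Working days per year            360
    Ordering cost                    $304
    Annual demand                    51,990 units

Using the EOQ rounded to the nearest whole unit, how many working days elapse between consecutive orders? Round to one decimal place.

5.7 days

2DS/H = 2·51,990·304/46.5 = 679,783.23
EOQ = √679,783.23 ≈ 824.49 → Q = 824 units
T = Q/D × 360 days = 824/51,990 × 360 = 5.706 days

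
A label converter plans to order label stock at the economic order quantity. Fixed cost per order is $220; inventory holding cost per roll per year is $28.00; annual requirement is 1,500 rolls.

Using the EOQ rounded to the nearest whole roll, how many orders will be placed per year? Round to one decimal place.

9.7 orders per year

Q* = √(2·D·S / H) = √(2·1,500·220 / 28) = √23,571.4 ≈ 153.53 → Q = 154
Orders per year = D/Q = 1,500 / 154 = 9.740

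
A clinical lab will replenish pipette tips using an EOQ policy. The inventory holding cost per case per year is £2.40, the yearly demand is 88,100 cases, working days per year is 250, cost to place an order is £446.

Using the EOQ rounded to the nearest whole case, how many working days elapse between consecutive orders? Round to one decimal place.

16.2 days

Q* = √(2·D·S / H) = √(2·88,100·446 / 2.4) = √32,743,833.3 ≈ 5,722.22 → Q = 5,722 cases
Cycle time = (working days × Q)/D = (250 × 5,722) / 88,100 = 16.237 days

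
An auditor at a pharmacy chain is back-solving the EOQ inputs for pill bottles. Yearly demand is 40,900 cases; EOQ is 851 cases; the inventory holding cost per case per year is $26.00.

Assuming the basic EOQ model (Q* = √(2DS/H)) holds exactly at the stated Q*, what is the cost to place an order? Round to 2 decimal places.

$230.19

EOQ relation: Q² = 2DS/H, so rearrange for the unknown.
S = Q²H / (2D) = 851² × 26 / (2 × 40,900) = 230.1861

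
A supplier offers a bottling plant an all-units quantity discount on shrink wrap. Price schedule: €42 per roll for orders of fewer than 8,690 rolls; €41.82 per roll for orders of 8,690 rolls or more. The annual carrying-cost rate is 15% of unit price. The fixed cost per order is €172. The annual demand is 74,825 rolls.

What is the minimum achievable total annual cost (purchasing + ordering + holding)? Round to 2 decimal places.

H₁ = 15%×€42 = €6.3000;  H₂ = 15%×€41.82 = €6.2730
EOQ₁ = √(2×74,825×172/6.3000) = 2,021.31  (< 8,690, feasible at tier 1)
EOQ₂ = √(2×74,825×172/6.2730) = 2,025.65  (< 8,690 → use Q = 8,690 at tier-2 price)
TC(tier 1 (EOQ₁), Q≈2,021.3) = €3,155,384.23
TC(tier 2, Q≈8,690.0) = €3,157,918.69
Minimum at tier 1 (EOQ₁): €3,155,384.23

€3,155,384.23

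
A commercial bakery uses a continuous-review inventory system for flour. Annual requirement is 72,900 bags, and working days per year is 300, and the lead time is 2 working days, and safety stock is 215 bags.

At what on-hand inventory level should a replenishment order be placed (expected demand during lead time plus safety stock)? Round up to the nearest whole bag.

701 bags

Daily demand d = 72,900 / 300 = 243.000 bags/day
Demand during lead time = 243.000 × 2 = 486.00
Reorder point = 486.00 + 215 = 701.00 → round up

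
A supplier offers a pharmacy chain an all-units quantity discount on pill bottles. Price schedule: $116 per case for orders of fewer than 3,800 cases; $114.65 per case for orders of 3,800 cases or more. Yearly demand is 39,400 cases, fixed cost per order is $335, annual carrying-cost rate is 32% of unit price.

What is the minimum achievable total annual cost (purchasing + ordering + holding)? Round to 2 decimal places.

$4,590,390.62

H₁ = 32%×$116 = $37.1200;  H₂ = 32%×$114.65 = $36.6880
EOQ₁ = √(2×39,400×335/37.1200) = 843.30  (< 3,800, feasible at tier 1)
EOQ₂ = √(2×39,400×335/36.6880) = 848.25  (< 3,800 → use Q = 3,800 at tier-2 price)
TC(tier 1 (EOQ₁), Q≈843.3) = $4,601,703.25
TC(tier 2, Q≈3,800.0) = $4,590,390.62
Minimum at tier 2: $4,590,390.62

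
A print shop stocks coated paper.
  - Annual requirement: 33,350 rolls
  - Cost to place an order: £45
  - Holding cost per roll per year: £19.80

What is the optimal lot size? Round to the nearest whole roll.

389 rolls

Optimal lot size Q* = (2 × 33,350 × £45 / £19.8)^½ ≈ 389.35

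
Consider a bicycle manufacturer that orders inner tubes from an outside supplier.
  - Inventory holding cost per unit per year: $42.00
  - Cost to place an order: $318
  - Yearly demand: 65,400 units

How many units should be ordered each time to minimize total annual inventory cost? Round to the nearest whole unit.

2DS/H = 2·65,400·318/42 = 990,342.86
EOQ = √990,342.86 ≈ 995.16

995 units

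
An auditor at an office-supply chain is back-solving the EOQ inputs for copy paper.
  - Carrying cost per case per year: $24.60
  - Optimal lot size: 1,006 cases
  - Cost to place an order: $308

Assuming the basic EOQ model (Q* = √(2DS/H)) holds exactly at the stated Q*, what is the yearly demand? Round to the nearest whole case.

From Q* = √(2DS/H) ⇒ Q*² = 2DS/H.
D = Q²H / (2S) = 1,006² × 24.6 / (2 × 308) = 40,415.72

40,416 cases per year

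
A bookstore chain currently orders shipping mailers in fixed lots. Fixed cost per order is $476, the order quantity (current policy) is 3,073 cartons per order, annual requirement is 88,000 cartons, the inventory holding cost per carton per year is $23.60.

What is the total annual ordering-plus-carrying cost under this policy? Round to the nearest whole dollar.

Annual ordering cost = (D/Q)·S = (88,000/3,073) × 476 = $13,630.98
Annual holding cost  = (Q/2)·H = (3,073/2) × 23.6 = $36,261.40
Total = $13,630.98 + $36,261.40 = $49,892.38

$49,892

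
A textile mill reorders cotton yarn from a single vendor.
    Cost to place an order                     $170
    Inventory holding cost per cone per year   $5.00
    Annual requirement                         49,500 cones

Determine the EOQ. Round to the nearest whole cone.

1,835 cones

2DS/H = 2·49,500·170/5 = 3,366,000.00
EOQ = √3,366,000.00 ≈ 1,834.67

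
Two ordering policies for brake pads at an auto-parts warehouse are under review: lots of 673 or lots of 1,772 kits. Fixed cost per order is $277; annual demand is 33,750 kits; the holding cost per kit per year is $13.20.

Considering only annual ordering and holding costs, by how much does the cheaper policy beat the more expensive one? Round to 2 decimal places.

Annual cost at Q: ordering D·S/Q plus holding Q·H/2.
TC(673) = (33,750/673)×277 + (673/2)×13.2 = $18,332.96
TC(1,772) = (33,750/1,772)×277 + (1,772/2)×13.2 = $16,971.02
|ΔTC| = |$18,332.96 − $16,971.02| = $1,361.94

$1,361.94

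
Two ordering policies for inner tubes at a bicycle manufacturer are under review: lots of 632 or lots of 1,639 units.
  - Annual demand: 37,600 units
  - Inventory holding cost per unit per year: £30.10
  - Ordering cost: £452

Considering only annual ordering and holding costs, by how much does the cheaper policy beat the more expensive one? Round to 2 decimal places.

TC(Q) = (D/Q)S + (Q/2)H
TC(632) = (37,600/632)×452 + (632/2)×30.1 = £36,402.74
TC(1,639) = (37,600/1,639)×452 + (1,639/2)×30.1 = £35,036.20
Lots of 1,639 are cheaper by £1,366.54.

£1,366.54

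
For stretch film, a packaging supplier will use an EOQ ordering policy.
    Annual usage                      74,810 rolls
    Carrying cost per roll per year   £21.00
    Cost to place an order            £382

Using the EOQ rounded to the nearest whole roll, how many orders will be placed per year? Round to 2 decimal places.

45.34 orders per year

Q* = √(2·D·S / H) = √(2·74,810·382 / 21) = √2,721,659.0 ≈ 1,649.75 → Q = 1,650
Orders per year = D/Q = 74,810 / 1,650 = 45.339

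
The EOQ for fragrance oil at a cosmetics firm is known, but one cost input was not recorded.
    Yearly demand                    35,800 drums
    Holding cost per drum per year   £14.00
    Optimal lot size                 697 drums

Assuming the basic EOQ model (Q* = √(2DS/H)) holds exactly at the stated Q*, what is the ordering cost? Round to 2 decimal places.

£94.99

Since Q* = (2DS/H)^½, squaring gives Q*²·H = 2DS.
S = Q²H / (2D) = 697² × 14 / (2 × 35,800) = 94.9906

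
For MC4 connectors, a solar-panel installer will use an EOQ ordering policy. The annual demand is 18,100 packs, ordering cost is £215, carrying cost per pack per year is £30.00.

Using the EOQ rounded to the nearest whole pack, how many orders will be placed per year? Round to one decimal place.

Q* = √(2·D·S / H) = √(2·18,100·215 / 30) = √259,433.3 ≈ 509.35 → Q = 509
Orders per year = D/Q = 18,100 / 509 = 35.560

35.6 orders per year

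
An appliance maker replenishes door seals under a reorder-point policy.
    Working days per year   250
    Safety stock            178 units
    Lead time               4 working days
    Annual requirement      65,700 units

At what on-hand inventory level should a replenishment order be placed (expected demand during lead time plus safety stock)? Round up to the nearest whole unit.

Daily demand d = 65,700 / 250 = 262.800 units/day
Demand during lead time = 262.800 × 4 = 1,051.20
Reorder point = 1,051.20 + 178 = 1,229.20 → round up

1,230 units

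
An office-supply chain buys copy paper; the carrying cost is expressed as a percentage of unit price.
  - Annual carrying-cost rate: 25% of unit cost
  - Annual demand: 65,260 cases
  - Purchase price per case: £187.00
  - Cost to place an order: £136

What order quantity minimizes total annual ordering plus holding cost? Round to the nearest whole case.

H = i·C = 0.25 × £187 = £46.7500 per case-year
Optimal lot size Q* = (2 × 65,260 × £136 / £46.75)^½ ≈ 616.19

616 cases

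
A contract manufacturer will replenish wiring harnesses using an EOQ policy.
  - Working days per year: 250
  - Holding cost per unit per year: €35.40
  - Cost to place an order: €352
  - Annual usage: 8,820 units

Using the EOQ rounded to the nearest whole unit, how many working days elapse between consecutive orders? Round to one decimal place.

2DS/H = 2·8,820·352/35.4 = 175,403.39
EOQ = √175,403.39 ≈ 418.81 → Q = 419 units
Days between orders = 250 / (D/Q) = 250 / 21.050 ≈ 11.876

11.9 days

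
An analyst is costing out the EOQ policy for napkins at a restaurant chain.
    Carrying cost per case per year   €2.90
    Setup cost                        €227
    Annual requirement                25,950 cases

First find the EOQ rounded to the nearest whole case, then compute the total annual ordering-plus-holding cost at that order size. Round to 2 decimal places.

€5,845.15

Optimal lot size Q* = (2 × 25,950 × €227 / €2.9)^½ ≈ 2,015.57 → Q = 2,016 cases
Ordering: D/Q × S = 25,950/2,016 × €227 = €2,921.95
Holding:  Q/2 × H = 2,016/2 × €2.9 = €2,923.20
Total = €2,921.95 + €2,923.20 = €5,845.15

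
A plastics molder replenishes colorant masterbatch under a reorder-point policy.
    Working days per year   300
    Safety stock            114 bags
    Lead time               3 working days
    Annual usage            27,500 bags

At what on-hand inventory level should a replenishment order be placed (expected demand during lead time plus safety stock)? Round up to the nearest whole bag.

389 bags

Daily demand d = 27,500 / 300 = 91.667 bags/day
Demand during lead time = 91.667 × 3 = 275.00
Reorder point = 275.00 + 114 = 389.00 → round up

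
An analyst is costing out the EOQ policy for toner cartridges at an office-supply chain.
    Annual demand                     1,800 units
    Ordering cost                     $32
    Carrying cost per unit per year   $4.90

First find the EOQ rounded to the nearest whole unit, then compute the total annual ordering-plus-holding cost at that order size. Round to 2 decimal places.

Optimal lot size Q* = (2 × 1,800 × $32 / $4.9)^½ ≈ 153.33 → Q = 153 units
Ordering: D/Q × S = 1,800/153 × $32 = $376.47
Holding:  Q/2 × H = 153/2 × $4.9 = $374.85
Total = $376.47 + $374.85 = $751.32

$751.32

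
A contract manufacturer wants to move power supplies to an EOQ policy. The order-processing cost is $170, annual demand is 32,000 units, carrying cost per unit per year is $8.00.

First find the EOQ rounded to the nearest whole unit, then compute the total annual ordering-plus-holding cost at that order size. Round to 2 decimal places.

Optimal lot size Q* = (2 × 32,000 × $170 / $8)^½ ≈ 1,166.19 → Q = 1,166 units
Ordering: D/Q × S = 32,000/1,166 × $170 = $4,665.52
Holding:  Q/2 × H = 1,166/2 × $8 = $4,664.00
Total = $4,665.52 + $4,664.00 = $9,329.52

$9,329.52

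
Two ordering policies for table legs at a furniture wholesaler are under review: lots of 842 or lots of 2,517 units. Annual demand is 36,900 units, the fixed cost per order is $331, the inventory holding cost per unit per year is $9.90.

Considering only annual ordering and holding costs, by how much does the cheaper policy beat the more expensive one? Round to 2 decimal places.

$1,362.01

Annual cost at Q: ordering D·S/Q plus holding Q·H/2.
TC(842) = (36,900/842)×331 + (842/2)×9.9 = $18,673.72
TC(2,517) = (36,900/2,517)×331 + (2,517/2)×9.9 = $17,311.71
Lots of 2,517 are cheaper by $1,362.01.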